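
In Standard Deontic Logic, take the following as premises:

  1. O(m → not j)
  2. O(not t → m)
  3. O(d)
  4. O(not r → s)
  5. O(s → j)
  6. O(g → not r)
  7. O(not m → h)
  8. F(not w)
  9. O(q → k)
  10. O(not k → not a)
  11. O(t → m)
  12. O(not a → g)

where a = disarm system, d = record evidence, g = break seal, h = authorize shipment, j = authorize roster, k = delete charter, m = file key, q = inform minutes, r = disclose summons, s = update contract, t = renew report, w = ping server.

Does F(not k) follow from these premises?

Yes

Premises 11 and 2 are O(t → m) and O(not t → m); every ideal world satisfies t or not t, so in either case m holds — hence O(m).
With premise 1, O(m → not j), the K-axiom yields O(not j).
The contrapositive of premise 5 (O(s → j)) is O(not j → not s), and O(not j) is already established, so O(not s).
Premise 4, O(not r → s), contraposes to O(not s → r); with O(not s) we get O(r).
The contrapositive of premise 6 (O(g → not r)) is O(r → not g), and O(r) is already established, so O(not g).
The contrapositive of premise 12 (O(not a → g)) is O(not g → a), and O(not g) is already established, so O(a).
Premise 10, O(not k → not a), contraposes to O(a → k); with O(a) we get O(k).
Premises 3, 7, 8, 9 do not contribute to this derivation.
So O(k) holds, i.e. F(not k). The claim follows.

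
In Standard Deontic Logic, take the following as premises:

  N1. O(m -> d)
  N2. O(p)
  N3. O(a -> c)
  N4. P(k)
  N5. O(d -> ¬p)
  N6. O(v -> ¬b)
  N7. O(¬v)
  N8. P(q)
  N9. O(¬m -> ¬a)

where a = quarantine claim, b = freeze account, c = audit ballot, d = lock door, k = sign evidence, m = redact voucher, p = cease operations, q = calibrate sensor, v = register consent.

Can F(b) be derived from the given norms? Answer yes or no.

No

Premise 6 is O(v -> ¬b), but O(v) is not derivable from the premises, so it does not yield O(¬b).
No other premise forces O(¬b). An ideal world satisfying every premise can still have b true, so F(b) is not derivable.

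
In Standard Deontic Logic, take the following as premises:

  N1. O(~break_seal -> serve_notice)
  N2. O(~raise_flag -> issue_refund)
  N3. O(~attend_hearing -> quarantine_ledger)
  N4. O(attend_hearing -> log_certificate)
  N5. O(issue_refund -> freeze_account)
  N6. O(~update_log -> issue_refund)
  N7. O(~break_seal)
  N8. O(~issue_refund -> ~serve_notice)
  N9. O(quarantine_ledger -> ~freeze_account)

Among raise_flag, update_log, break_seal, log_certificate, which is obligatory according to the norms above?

log_certificate

Premise 7 gives O(~break_seal).
Premise 1 is O(~break_seal -> serve_notice); since O(~break_seal), deontic closure gives O(serve_notice).
Premise 8, O(~issue_refund -> ~serve_notice), contraposes to O(serve_notice -> issue_refund); with O(serve_notice) we get O(issue_refund).
Premise 5 is O(issue_refund -> freeze_account); since O(issue_refund), deontic closure gives O(freeze_account).
The contrapositive of premise 9 (O(quarantine_ledger -> ~freeze_account)) is O(freeze_account -> ~quarantine_ledger), and O(freeze_account) is already established, so O(~quarantine_ledger).
Premise 3, O(~attend_hearing -> quarantine_ledger), contraposes to O(~quarantine_ledger -> attend_hearing); with O(~quarantine_ledger) we get O(attend_hearing).
From O(attend_hearing) and premise 4, O(attend_hearing -> log_certificate), we obtain O(log_certificate).
So O(log_certificate) holds — log_certificate is obligatory. None of the other listed options is made obligatory by any chain of premises.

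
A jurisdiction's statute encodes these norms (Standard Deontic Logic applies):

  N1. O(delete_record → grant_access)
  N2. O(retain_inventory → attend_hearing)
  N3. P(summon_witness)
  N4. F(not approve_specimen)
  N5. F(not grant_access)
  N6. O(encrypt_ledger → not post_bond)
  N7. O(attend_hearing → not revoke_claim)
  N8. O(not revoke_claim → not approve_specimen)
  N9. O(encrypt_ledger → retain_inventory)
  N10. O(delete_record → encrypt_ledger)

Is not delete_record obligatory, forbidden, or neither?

Premise 4, F(not approve_specimen), is equivalent to O(approve_specimen).
The contrapositive of premise 8 (O(not revoke_claim → not approve_specimen)) is O(approve_specimen → revoke_claim), and O(approve_specimen) is already established, so O(revoke_claim).
Premise 7, O(attend_hearing → not revoke_claim), contraposes to O(revoke_claim → not attend_hearing); with O(revoke_claim) we get O(not attend_hearing).
The contrapositive of premise 2 (O(retain_inventory → attend_hearing)) is O(not attend_hearing → not retain_inventory), and O(not attend_hearing) is already established, so O(not retain_inventory).
The contrapositive of premise 9 (O(encrypt_ledger → retain_inventory)) is O(not retain_inventory → not encrypt_ledger), and O(not retain_inventory) is already established, so O(not encrypt_ledger).
Premise 10 is O(delete_record → encrypt_ledger); contrapositively O(not encrypt_ledger → not delete_record). Since O(not encrypt_ledger) holds, K gives O(not delete_record).
Premises 1, 3, 5, 6 do not contribute to this derivation.
Hence not delete_record is obligatory.

Obligatory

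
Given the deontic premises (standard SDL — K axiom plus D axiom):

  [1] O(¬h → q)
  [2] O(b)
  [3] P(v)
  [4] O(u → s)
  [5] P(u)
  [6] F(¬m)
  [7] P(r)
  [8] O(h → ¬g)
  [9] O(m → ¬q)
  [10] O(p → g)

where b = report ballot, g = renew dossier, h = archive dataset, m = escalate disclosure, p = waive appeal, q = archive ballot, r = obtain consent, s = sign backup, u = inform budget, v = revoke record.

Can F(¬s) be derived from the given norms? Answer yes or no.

No

Premise 4 is O(u → s), but O(u) is not derivable from the premises (the permission P(u) asserts only ¬O(¬u), not O(u)), so it does not yield O(s).
No other premise forces O(s). An ideal world satisfying every premise can still have ¬s true, so F(¬s) is not derivable.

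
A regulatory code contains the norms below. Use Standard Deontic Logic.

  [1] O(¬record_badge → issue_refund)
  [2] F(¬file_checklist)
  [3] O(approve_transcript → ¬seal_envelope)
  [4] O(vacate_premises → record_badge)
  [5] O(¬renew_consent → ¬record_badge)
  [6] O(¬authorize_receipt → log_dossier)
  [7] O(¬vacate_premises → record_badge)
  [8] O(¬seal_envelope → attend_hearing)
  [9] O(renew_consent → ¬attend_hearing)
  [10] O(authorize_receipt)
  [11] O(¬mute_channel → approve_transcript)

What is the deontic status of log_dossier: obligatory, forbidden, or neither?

Neither

Premise 6 is O(¬authorize_receipt → log_dossier), but O(¬authorize_receipt) is not derivable from the premises, so it does not yield O(log_dossier).
No premise or chain of K-axiom applications forces O(log_dossier), and none forces O(¬log_dossier). So log_dossier is neither obligatory nor forbidden under these norms.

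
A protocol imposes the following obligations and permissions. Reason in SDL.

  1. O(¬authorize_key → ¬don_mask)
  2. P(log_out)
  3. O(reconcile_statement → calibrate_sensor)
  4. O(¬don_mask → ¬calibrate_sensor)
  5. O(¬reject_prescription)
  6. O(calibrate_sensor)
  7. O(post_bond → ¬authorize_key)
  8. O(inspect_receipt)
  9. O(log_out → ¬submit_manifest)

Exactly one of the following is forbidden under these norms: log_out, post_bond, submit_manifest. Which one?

Premise 6 states O(calibrate_sensor) outright.
Premise 4, O(¬don_mask → ¬calibrate_sensor), contraposes to O(calibrate_sensor → don_mask); with O(calibrate_sensor) we get O(don_mask).
Premise 1, O(¬authorize_key → ¬don_mask), contraposes to O(don_mask → authorize_key); with O(don_mask) we get O(authorize_key).
Premise 7, O(post_bond → ¬authorize_key), contraposes to O(authorize_key → ¬post_bond); with O(authorize_key) we get O(¬post_bond).
So O(¬post_bond) holds, i.e. post_bond is forbidden. None of the other listed options is forbidden under the premises.

post_bond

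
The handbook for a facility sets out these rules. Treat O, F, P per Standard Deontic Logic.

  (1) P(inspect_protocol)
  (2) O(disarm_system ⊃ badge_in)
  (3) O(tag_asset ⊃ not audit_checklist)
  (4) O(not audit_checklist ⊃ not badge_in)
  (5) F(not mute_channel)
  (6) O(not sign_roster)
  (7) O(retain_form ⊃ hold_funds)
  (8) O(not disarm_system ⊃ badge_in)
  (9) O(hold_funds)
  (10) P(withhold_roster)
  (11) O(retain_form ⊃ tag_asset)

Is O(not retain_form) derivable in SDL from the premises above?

Premises 2 and 8 cover both cases: O(disarm_system ⊃ badge_in) and O(not disarm_system ⊃ badge_in). Since disarm_system ∨ not disarm_system is a tautology, O(badge_in) follows.
Premise 4, O(not audit_checklist ⊃ not badge_in), contraposes to O(badge_in ⊃ audit_checklist); with O(badge_in) we get O(audit_checklist).
Premise 3 is O(tag_asset ⊃ not audit_checklist); contrapositively O(audit_checklist ⊃ not tag_asset). Since O(audit_checklist) holds, K gives O(not tag_asset).
The contrapositive of premise 11 (O(retain_form ⊃ tag_asset)) is O(not tag_asset ⊃ not retain_form), and O(not tag_asset) is already established, so O(not retain_form).
Premises 1, 5, 6, 7, 9, 10 do not contribute to this derivation.
So O(not retain_form) follows.

Yes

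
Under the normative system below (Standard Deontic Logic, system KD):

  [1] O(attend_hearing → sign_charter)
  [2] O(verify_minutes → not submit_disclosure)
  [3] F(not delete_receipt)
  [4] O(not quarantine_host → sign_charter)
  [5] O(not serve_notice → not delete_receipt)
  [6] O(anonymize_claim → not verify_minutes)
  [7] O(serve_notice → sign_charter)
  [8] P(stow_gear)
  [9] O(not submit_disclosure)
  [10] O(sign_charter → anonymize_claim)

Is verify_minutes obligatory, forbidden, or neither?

Forbidden

Premise 3, F(not delete_receipt), is equivalent to O(delete_receipt).
Premise 5 is O(not serve_notice → not delete_receipt); contrapositively O(delete_receipt → serve_notice). Since O(delete_receipt) holds, K gives O(serve_notice).
From O(serve_notice) and premise 7, O(serve_notice → sign_charter), we obtain O(sign_charter).
With premise 10, O(sign_charter → anonymize_claim), the K-axiom yields O(anonymize_claim).
Applying K to premise 6 (O(anonymize_claim → not verify_minutes)) and O(anonymize_claim) yields O(not verify_minutes).
Premises 1, 2, 4, 8, 9 do not contribute to this derivation.
Thus O(not verify_minutes), which is F(verify_minutes): verify_minutes is forbidden.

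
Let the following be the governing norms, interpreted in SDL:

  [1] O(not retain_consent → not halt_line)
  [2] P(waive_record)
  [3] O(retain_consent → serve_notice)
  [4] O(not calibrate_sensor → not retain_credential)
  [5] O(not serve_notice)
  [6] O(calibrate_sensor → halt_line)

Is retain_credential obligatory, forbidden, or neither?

Premise 5 gives O(not serve_notice).
Premise 3, O(retain_consent → serve_notice), contraposes to O(not serve_notice → not retain_consent); with O(not serve_notice) we get O(not retain_consent).
Applying K to premise 1 (O(not retain_consent → not halt_line)) and O(not retain_consent) yields O(not halt_line).
The contrapositive of premise 6 (O(calibrate_sensor → halt_line)) is O(not halt_line → not calibrate_sensor), and O(not halt_line) is already established, so O(not calibrate_sensor).
Premise 4 is O(not calibrate_sensor → not retain_credential); since O(not calibrate_sensor), deontic closure gives O(not retain_credential).
Premise 2 does not contribute to this derivation.
Thus O(not retain_credential), which is F(retain_credential): retain_credential is forbidden.

Forbidden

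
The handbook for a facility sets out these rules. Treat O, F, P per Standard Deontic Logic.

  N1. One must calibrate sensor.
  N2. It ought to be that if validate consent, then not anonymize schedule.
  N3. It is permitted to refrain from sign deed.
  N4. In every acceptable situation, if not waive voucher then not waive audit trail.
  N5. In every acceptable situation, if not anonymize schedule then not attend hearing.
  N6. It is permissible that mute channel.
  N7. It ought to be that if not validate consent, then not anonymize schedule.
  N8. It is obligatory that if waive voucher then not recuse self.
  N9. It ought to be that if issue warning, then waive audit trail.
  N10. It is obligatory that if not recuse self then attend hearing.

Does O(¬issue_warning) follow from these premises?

Yes

Premises 2 and 7 cover both cases: O(validate_consent → ¬anonymize_schedule) and O(¬validate_consent → ¬anonymize_schedule). Since validate_consent ∨ ¬validate_consent is a tautology, O(¬anonymize_schedule) follows.
With premise 5, O(¬anonymize_schedule → ¬attend_hearing), the K-axiom yields O(¬attend_hearing).
Premise 10 is O(¬recuse_self → attend_hearing); contrapositively O(¬attend_hearing → recuse_self). Since O(¬attend_hearing) holds, K gives O(recuse_self).
Premise 8, O(waive_voucher → ¬recuse_self), contraposes to O(recuse_self → ¬waive_voucher); with O(recuse_self) we get O(¬waive_voucher).
Applying K to premise 4 (O(¬waive_voucher → ¬waive_audit_trail)) and O(¬waive_voucher) yields O(¬waive_audit_trail).
Premise 9, O(issue_warning → waive_audit_trail), contraposes to O(¬waive_audit_trail → ¬issue_warning); with O(¬waive_audit_trail) we get O(¬issue_warning).
Premises 1, 3, 6 do not contribute to this derivation.
So O(¬issue_warning) follows.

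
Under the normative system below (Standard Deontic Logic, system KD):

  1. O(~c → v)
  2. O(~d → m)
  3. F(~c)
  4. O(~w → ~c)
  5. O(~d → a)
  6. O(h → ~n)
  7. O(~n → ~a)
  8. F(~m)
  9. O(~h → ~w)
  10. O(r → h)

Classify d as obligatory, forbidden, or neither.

F(~c) at premise 3 means O(c).
Premise 4, O(~w → ~c), contraposes to O(c → w); with O(c) we get O(w).
Premise 9 is O(~h → ~w); contrapositively O(w → h). Since O(w) holds, K gives O(h).
From O(h) and premise 6, O(h → ~n), we obtain O(~n).
With premise 7, O(~n → ~a), the K-axiom yields O(~a).
The contrapositive of premise 5 (O(~d → a)) is O(~a → d), and O(~a) is already established, so O(d).
Premises 1, 2, 8, 10 do not contribute to this derivation.
Hence d is obligatory.

Obligatory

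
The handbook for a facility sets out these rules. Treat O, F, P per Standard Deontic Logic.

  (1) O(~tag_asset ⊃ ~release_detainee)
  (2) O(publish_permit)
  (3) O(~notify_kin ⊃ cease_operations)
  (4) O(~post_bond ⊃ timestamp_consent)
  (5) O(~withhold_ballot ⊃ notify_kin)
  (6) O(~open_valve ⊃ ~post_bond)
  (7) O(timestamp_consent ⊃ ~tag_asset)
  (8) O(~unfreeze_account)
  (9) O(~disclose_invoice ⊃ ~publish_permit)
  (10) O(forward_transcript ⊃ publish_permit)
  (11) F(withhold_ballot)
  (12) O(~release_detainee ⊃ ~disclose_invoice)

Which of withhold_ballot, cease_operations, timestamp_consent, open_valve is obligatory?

open_valve

From premise 2 we have O(publish_permit).
Premise 9, O(~disclose_invoice ⊃ ~publish_permit), contraposes to O(publish_permit ⊃ disclose_invoice); with O(publish_permit) we get O(disclose_invoice).
The contrapositive of premise 12 (O(~release_detainee ⊃ ~disclose_invoice)) is O(disclose_invoice ⊃ release_detainee), and O(disclose_invoice) is already established, so O(release_detainee).
Premise 1, O(~tag_asset ⊃ ~release_detainee), contraposes to O(release_detainee ⊃ tag_asset); with O(release_detainee) we get O(tag_asset).
The contrapositive of premise 7 (O(timestamp_consent ⊃ ~tag_asset)) is O(tag_asset ⊃ ~timestamp_consent), and O(tag_asset) is already established, so O(~timestamp_consent).
Premise 4, O(~post_bond ⊃ timestamp_consent), contraposes to O(~timestamp_consent ⊃ post_bond); with O(~timestamp_consent) we get O(post_bond).
Premise 6 is O(~open_valve ⊃ ~post_bond); contrapositively O(post_bond ⊃ open_valve). Since O(post_bond) holds, K gives O(open_valve).
So O(open_valve) holds — open_valve is obligatory. None of the other listed options is made obligatory by any chain of premises.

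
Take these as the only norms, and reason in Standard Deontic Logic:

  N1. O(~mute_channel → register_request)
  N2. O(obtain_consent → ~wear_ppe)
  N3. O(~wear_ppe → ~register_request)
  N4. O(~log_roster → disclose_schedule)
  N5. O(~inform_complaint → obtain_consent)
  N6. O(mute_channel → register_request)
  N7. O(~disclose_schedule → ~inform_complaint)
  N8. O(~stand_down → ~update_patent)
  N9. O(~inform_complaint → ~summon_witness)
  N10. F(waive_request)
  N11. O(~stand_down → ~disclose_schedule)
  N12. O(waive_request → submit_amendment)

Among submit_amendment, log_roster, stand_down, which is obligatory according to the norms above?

By case analysis on ~mute_channel: premise 1 gives O(~mute_channel → register_request) and premise 6 gives O(mute_channel → register_request), so O(register_request) either way.
Premise 3, O(~wear_ppe → ~register_request), contraposes to O(register_request → wear_ppe); with O(register_request) we get O(wear_ppe).
The contrapositive of premise 2 (O(obtain_consent → ~wear_ppe)) is O(wear_ppe → ~obtain_consent), and O(wear_ppe) is already established, so O(~obtain_consent).
The contrapositive of premise 5 (O(~inform_complaint → obtain_consent)) is O(~obtain_consent → inform_complaint), and O(~obtain_consent) is already established, so O(inform_complaint).
Premise 7, O(~disclose_schedule → ~inform_complaint), contraposes to O(inform_complaint → disclose_schedule); with O(inform_complaint) we get O(disclose_schedule).
Premise 11 is O(~stand_down → ~disclose_schedule); contrapositively O(disclose_schedule → stand_down). Since O(disclose_schedule) holds, K gives O(stand_down).
So O(stand_down) holds — stand_down is obligatory. None of the other listed options is made obligatory by any chain of premises.

stand_down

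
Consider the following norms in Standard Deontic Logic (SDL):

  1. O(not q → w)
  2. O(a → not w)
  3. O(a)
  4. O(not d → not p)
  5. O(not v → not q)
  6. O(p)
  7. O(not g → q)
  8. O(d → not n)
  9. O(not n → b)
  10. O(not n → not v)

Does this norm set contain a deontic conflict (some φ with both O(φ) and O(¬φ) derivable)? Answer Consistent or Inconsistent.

Premise 3 gives O(a).
Applying K to premise 2 (O(a → not w)) and O(a) yields O(not w).
The contrapositive of premise 1 (O(not q → w)) is O(not w → q), and O(not w) is already established, so O(q).
The contrapositive of premise 5 (O(not v → not q)) is O(q → v), and O(q) is already established, so O(v).
Premise 10, O(not n → not v), contraposes to O(v → n); with O(v) we get O(n).
The contrapositive of premise 8 (O(d → not n)) is O(n → not d), and O(n) is already established, so O(not d).
With premise 4, O(not d → not p), the K-axiom yields O(not p).
But premise 6 directly asserts O(p).
We now have both O(not p) and O(p) — p is simultaneously obligatory and forbidden, violating the D-axiom.

Inconsistent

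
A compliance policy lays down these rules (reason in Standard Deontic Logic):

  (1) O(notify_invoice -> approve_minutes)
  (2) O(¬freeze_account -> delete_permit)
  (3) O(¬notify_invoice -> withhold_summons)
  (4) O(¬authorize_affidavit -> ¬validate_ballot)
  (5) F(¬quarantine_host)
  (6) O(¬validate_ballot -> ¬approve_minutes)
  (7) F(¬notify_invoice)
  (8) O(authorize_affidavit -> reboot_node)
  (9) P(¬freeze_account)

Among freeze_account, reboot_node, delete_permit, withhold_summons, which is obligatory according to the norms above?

reboot_node

Premise 7 is F(¬notify_invoice), i.e. O(notify_invoice).
With premise 1, O(notify_invoice -> approve_minutes), the K-axiom yields O(approve_minutes).
Premise 6 is O(¬validate_ballot -> ¬approve_minutes); contrapositively O(approve_minutes -> validate_ballot). Since O(approve_minutes) holds, K gives O(validate_ballot).
Premise 4 is O(¬authorize_affidavit -> ¬validate_ballot); contrapositively O(validate_ballot -> authorize_affidavit). Since O(validate_ballot) holds, K gives O(authorize_affidavit).
From O(authorize_affidavit) and premise 8, O(authorize_affidavit -> reboot_node), we obtain O(reboot_node).
So O(reboot_node) holds — reboot_node is obligatory. None of the other listed options is made obligatory by any chain of premises.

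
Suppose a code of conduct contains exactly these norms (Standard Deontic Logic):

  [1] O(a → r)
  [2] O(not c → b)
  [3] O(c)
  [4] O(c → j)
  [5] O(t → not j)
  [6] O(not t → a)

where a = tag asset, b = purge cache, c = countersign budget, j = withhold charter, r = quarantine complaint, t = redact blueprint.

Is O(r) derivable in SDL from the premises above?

Premise 3 gives O(c).
Applying K to premise 4 (O(c → j)) and O(c) yields O(j).
The contrapositive of premise 5 (O(t → not j)) is O(j → not t), and O(j) is already established, so O(not t).
Premise 6 is O(not t → a); since O(not t), deontic closure gives O(a).
With premise 1, O(a → r), the K-axiom yields O(r).
Premise 2 does not contribute to this derivation.
So O(r) follows.

Yes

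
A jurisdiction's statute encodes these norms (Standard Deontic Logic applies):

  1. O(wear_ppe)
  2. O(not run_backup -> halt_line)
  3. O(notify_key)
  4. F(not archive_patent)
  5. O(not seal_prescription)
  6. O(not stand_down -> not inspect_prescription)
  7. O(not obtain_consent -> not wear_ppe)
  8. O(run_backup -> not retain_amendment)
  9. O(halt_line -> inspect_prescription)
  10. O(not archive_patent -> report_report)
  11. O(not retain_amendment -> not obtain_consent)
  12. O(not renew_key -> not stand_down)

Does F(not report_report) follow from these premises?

No

Premise 10 is O(not archive_patent -> report_report), but O(not archive_patent) is not derivable from the premises, so it does not yield O(report_report).
No other premise forces O(report_report). An ideal world satisfying every premise can still have not report_report true, so F(not report_report) is not derivable.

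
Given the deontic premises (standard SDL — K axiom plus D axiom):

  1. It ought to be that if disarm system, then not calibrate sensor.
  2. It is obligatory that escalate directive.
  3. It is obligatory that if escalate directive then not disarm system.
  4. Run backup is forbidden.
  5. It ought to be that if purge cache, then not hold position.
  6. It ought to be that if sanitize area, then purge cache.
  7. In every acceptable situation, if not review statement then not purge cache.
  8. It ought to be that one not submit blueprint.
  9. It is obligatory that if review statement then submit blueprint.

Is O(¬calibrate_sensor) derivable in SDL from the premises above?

No

Premise 1 is O(disarm_system → ¬calibrate_sensor), but O(disarm_system) is not derivable from the premises, so it does not yield O(¬calibrate_sensor).
No other premise forces O(¬calibrate_sensor). An ideal world satisfying every premise can still have ¬calibrate_sensor false, so O(¬calibrate_sensor) is not derivable.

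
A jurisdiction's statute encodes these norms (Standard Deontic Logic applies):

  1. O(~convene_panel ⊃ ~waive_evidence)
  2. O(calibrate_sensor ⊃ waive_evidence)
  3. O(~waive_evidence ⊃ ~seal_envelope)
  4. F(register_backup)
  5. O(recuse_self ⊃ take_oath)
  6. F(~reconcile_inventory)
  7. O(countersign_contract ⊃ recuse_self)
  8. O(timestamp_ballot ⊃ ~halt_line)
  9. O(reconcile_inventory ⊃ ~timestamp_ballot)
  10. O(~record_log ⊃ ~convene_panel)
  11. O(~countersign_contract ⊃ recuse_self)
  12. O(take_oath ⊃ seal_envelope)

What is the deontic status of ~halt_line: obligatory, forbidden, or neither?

Neither

Premise 8 is O(timestamp_ballot ⊃ ~halt_line), but O(timestamp_ballot) is not derivable from the premises, so it does not yield O(~halt_line).
No premise or chain of K-axiom applications forces O(~halt_line), and none forces O(halt_line). So ~halt_line is neither obligatory nor forbidden under these norms.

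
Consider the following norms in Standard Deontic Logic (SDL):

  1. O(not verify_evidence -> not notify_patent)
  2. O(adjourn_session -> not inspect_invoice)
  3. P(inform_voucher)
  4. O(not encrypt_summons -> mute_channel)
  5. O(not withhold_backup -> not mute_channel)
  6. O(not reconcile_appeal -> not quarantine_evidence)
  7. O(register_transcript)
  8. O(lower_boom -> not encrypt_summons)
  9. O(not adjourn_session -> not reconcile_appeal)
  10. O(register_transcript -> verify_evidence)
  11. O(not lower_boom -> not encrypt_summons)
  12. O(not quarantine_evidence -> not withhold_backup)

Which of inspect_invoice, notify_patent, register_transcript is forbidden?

Premises 11 and 8 cover both cases: O(not lower_boom -> not encrypt_summons) and O(lower_boom -> not encrypt_summons). Since not lower_boom ∨ lower_boom is a tautology, O(not encrypt_summons) follows.
Applying K to premise 4 (O(not encrypt_summons -> mute_channel)) and O(not encrypt_summons) yields O(mute_channel).
Premise 5, O(not withhold_backup -> not mute_channel), contraposes to O(mute_channel -> withhold_backup); with O(mute_channel) we get O(withhold_backup).
Premise 12 is O(not quarantine_evidence -> not withhold_backup); contrapositively O(withhold_backup -> quarantine_evidence). Since O(withhold_backup) holds, K gives O(quarantine_evidence).
The contrapositive of premise 6 (O(not reconcile_appeal -> not quarantine_evidence)) is O(quarantine_evidence -> reconcile_appeal), and O(quarantine_evidence) is already established, so O(reconcile_appeal).
The contrapositive of premise 9 (O(not adjourn_session -> not reconcile_appeal)) is O(reconcile_appeal -> adjourn_session), and O(reconcile_appeal) is already established, so O(adjourn_session).
With premise 2, O(adjourn_session -> not inspect_invoice), the K-axiom yields O(not inspect_invoice).
So O(not inspect_invoice) holds, i.e. inspect_invoice is forbidden. None of the other listed options is forbidden under the premises.

inspect_invoice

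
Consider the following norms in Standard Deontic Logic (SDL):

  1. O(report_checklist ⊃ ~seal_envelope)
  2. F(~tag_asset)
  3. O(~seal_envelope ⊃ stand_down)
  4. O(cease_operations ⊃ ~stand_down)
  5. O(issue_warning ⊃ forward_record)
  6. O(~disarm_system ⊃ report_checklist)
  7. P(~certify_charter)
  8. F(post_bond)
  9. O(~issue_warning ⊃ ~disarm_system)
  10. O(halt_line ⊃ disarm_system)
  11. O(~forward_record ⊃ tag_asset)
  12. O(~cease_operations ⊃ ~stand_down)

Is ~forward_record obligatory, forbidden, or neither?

By case analysis on ~cease_operations: premise 12 gives O(~cease_operations ⊃ ~stand_down) and premise 4 gives O(cease_operations ⊃ ~stand_down), so O(~stand_down) either way.
Premise 3 is O(~seal_envelope ⊃ stand_down); contrapositively O(~stand_down ⊃ seal_envelope). Since O(~stand_down) holds, K gives O(seal_envelope).
Premise 1, O(report_checklist ⊃ ~seal_envelope), contraposes to O(seal_envelope ⊃ ~report_checklist); with O(seal_envelope) we get O(~report_checklist).
Premise 6 is O(~disarm_system ⊃ report_checklist); contrapositively O(~report_checklist ⊃ disarm_system). Since O(~report_checklist) holds, K gives O(disarm_system).
The contrapositive of premise 9 (O(~issue_warning ⊃ ~disarm_system)) is O(disarm_system ⊃ issue_warning), and O(disarm_system) is already established, so O(issue_warning).
With premise 5, O(issue_warning ⊃ forward_record), the K-axiom yields O(forward_record).
Premises 2, 7, 8, 10, 11 do not contribute to this derivation.
Thus O(forward_record), which is F(~forward_record): ~forward_record is forbidden.

Forbidden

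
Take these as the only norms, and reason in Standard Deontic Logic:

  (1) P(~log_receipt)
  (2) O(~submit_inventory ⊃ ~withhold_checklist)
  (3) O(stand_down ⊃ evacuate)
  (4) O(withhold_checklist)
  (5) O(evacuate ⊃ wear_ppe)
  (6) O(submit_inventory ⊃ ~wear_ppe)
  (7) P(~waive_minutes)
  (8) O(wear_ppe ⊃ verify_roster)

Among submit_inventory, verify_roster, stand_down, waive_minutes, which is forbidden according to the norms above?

From premise 4 we have O(withhold_checklist).
Premise 2, O(~submit_inventory ⊃ ~withhold_checklist), contraposes to O(withhold_checklist ⊃ submit_inventory); with O(withhold_checklist) we get O(submit_inventory).
From O(submit_inventory) and premise 6, O(submit_inventory ⊃ ~wear_ppe), we obtain O(~wear_ppe).
The contrapositive of premise 5 (O(evacuate ⊃ wear_ppe)) is O(~wear_ppe ⊃ ~evacuate), and O(~wear_ppe) is already established, so O(~evacuate).
The contrapositive of premise 3 (O(stand_down ⊃ evacuate)) is O(~evacuate ⊃ ~stand_down), and O(~evacuate) is already established, so O(~stand_down).
So O(~stand_down) holds, i.e. stand_down is forbidden. None of the other listed options is forbidden under the premises.

stand_down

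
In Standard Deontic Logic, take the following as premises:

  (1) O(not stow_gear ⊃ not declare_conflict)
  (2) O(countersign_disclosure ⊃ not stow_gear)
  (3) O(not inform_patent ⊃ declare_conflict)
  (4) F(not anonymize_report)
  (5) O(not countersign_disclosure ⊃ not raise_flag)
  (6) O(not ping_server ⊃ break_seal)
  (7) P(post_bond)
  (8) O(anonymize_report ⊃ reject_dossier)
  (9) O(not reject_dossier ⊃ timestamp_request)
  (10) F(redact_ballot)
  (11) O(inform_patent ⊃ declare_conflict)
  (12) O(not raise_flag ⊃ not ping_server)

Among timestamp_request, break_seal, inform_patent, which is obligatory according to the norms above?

break_seal

Premises 3 and 11 cover both cases: O(not inform_patent ⊃ declare_conflict) and O(inform_patent ⊃ declare_conflict). Since not inform_patent ∨ inform_patent is a tautology, O(declare_conflict) follows.
Premise 1, O(not stow_gear ⊃ not declare_conflict), contraposes to O(declare_conflict ⊃ stow_gear); with O(declare_conflict) we get O(stow_gear).
Premise 2, O(countersign_disclosure ⊃ not stow_gear), contraposes to O(stow_gear ⊃ not countersign_disclosure); with O(stow_gear) we get O(not countersign_disclosure).
Premise 5 is O(not countersign_disclosure ⊃ not raise_flag); since O(not countersign_disclosure), deontic closure gives O(not raise_flag).
Premise 12 is O(not raise_flag ⊃ not ping_server); since O(not raise_flag), deontic closure gives O(not ping_server).
With premise 6, O(not ping_server ⊃ break_seal), the K-axiom yields O(break_seal).
So O(break_seal) holds — break_seal is obligatory. None of the other listed options is made obligatory by any chain of premises.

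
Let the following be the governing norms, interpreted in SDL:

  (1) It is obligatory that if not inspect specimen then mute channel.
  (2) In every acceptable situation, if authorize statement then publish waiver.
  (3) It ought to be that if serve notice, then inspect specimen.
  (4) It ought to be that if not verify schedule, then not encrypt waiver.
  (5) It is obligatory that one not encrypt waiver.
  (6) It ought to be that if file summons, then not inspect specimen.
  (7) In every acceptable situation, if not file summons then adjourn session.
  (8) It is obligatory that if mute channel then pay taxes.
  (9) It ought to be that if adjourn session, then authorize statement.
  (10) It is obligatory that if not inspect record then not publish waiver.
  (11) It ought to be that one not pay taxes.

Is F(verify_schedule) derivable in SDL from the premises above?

No

Premise 4 is O(¬verify_schedule → ¬encrypt_waiver); even if O(¬encrypt_waiver) held, inferring O(¬verify_schedule) would be affirming the consequent — invalid.
No other premise forces O(¬verify_schedule). An ideal world satisfying every premise can still have verify_schedule true, so F(verify_schedule) is not derivable.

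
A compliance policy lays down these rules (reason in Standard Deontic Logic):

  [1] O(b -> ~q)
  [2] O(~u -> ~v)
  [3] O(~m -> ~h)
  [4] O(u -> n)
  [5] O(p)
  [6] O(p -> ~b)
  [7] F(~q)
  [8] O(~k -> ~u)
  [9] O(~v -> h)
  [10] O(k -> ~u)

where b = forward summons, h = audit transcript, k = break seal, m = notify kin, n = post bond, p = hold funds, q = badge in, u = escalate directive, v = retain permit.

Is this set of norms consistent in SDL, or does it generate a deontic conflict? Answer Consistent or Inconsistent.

Premise 1 is O(b -> ~q), but O(b) is not derivable from the premises, so it does not yield O(~q).
So O(~q) is not derivable, and the apparent clash with O(q) does not arise.
A world satisfying every obligation exists (e.g. b=false, h=true, k=false, m=true, n=false, p=true, q=true, u=false, v=false); no atom is both obligatory and forbidden, so the set is consistent.

Consistent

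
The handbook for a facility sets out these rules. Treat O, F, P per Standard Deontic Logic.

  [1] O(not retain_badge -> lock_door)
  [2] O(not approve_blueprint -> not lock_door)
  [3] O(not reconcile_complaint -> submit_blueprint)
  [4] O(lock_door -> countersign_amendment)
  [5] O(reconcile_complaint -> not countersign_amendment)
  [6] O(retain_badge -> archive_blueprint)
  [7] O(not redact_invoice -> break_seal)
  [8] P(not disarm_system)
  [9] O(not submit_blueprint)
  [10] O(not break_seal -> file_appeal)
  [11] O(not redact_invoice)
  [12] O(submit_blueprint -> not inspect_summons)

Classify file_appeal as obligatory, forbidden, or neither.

Neither

Premise 10 is O(not break_seal -> file_appeal), but O(not break_seal) is not derivable from the premises, so it does not yield O(file_appeal).
No premise or chain of K-axiom applications forces O(file_appeal), and none forces O(not file_appeal). So file_appeal is neither obligatory nor forbidden under these norms.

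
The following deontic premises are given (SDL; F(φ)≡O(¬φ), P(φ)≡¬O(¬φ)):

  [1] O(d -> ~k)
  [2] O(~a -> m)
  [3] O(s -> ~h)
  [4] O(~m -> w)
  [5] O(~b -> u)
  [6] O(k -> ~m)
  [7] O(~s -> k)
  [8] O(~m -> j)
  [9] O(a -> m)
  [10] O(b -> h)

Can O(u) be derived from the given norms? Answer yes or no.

Yes

Premises 2 and 9 cover both cases: O(~a -> m) and O(a -> m). Since ~a ∨ a is a tautology, O(m) follows.
Premise 6 is O(k -> ~m); contrapositively O(m -> ~k). Since O(m) holds, K gives O(~k).
Premise 7, O(~s -> k), contraposes to O(~k -> s); with O(~k) we get O(s).
From O(s) and premise 3, O(s -> ~h), we obtain O(~h).
Premise 10, O(b -> h), contraposes to O(~h -> ~b); with O(~h) we get O(~b).
With premise 5, O(~b -> u), the K-axiom yields O(u).
Premises 1, 4, 8 do not contribute to this derivation.
So O(u) follows.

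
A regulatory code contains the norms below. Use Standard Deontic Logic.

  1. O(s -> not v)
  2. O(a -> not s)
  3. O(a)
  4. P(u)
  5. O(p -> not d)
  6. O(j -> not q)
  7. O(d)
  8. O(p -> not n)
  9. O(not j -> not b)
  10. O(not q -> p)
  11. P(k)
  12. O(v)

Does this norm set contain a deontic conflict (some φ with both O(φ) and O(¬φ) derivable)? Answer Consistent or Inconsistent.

Consistent

Premise 1 is O(s -> not v), but O(s) is not derivable from the premises, so it does not yield O(not v).
So O(not v) is not derivable, and the apparent clash with O(v) does not arise.
A world satisfying every obligation exists (e.g. a=true, b=false, d=true, j=false, k=false, n=false, p=false, q=true, s=false, u=false, v=true); no atom is both obligatory and forbidden, so the set is consistent.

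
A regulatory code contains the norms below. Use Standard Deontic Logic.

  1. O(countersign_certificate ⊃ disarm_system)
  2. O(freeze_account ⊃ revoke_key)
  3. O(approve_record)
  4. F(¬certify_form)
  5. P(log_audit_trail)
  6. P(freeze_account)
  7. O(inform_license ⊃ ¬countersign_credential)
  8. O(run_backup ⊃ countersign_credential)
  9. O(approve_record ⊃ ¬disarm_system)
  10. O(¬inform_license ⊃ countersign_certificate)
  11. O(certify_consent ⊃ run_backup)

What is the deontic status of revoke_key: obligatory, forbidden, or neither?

Premise 2 is O(freeze_account ⊃ revoke_key), but O(freeze_account) is not derivable from the premises (the permission P(freeze_account) asserts only ¬O(¬freeze_account), not O(freeze_account)), so it does not yield O(revoke_key).
No premise or chain of K-axiom applications forces O(revoke_key), and none forces O(¬revoke_key). So revoke_key is neither obligatory nor forbidden under these norms.

Neither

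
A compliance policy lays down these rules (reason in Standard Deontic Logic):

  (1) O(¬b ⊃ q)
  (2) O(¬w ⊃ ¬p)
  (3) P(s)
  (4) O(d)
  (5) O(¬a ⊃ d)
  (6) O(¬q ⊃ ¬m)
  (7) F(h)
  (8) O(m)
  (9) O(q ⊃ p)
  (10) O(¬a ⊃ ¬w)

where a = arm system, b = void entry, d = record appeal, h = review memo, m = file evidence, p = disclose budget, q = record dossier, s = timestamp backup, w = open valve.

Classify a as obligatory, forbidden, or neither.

From premise 8 we have O(m).
The contrapositive of premise 6 (O(¬q ⊃ ¬m)) is O(m ⊃ q), and O(m) is already established, so O(q).
Premise 9 is O(q ⊃ p); since O(q), deontic closure gives O(p).
Premise 2 is O(¬w ⊃ ¬p); contrapositively O(p ⊃ w). Since O(p) holds, K gives O(w).
The contrapositive of premise 10 (O(¬a ⊃ ¬w)) is O(w ⊃ a), and O(w) is already established, so O(a).
Premises 1, 3, 4, 5, 7 do not contribute to this derivation.
Hence a is obligatory.

Obligatory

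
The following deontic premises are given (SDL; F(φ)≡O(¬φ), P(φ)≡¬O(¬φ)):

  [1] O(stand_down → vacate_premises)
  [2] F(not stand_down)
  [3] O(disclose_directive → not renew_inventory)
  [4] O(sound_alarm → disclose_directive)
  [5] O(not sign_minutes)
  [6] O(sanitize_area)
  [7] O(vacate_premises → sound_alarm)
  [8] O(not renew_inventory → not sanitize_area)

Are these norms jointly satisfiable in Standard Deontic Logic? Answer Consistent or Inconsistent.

From premise 6 we have O(sanitize_area).
Premise 8, O(not renew_inventory → not sanitize_area), contraposes to O(sanitize_area → renew_inventory); with O(sanitize_area) we get O(renew_inventory).
The contrapositive of premise 3 (O(disclose_directive → not renew_inventory)) is O(renew_inventory → not disclose_directive), and O(renew_inventory) is already established, so O(not disclose_directive).
Premise 4, O(sound_alarm → disclose_directive), contraposes to O(not disclose_directive → not sound_alarm); with O(not disclose_directive) we get O(not sound_alarm).
The contrapositive of premise 7 (O(vacate_premises → sound_alarm)) is O(not sound_alarm → not vacate_premises), and O(not sound_alarm) is already established, so O(not vacate_premises).
Premise 1, O(stand_down → vacate_premises), contraposes to O(not vacate_premises → not stand_down); with O(not vacate_premises) we get O(not stand_down).
But premise 2, F(not stand_down), means O(stand_down).
We now have both O(not stand_down) and O(stand_down) — stand_down is simultaneously obligatory and forbidden, violating the D-axiom.

Inconsistent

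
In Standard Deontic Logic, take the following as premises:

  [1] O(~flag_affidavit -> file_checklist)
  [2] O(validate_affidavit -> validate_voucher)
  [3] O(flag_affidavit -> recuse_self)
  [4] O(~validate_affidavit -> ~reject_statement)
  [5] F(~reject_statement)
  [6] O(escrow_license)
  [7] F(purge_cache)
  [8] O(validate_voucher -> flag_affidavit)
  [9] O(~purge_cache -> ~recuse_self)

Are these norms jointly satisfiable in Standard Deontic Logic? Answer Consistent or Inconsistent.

F(~reject_statement) at premise 5 means O(reject_statement).
Premise 4, O(~validate_affidavit -> ~reject_statement), contraposes to O(reject_statement -> validate_affidavit); with O(reject_statement) we get O(validate_affidavit).
Premise 2 is O(validate_affidavit -> validate_voucher); since O(validate_affidavit), deontic closure gives O(validate_voucher).
From O(validate_voucher) and premise 8, O(validate_voucher -> flag_affidavit), we obtain O(flag_affidavit).
Premise 3 is O(flag_affidavit -> recuse_self); since O(flag_affidavit), deontic closure gives O(recuse_self).
Premise 9, O(~purge_cache -> ~recuse_self), contraposes to O(recuse_self -> purge_cache); with O(recuse_self) we get O(purge_cache).
Yet premise 7 is F(purge_cache), i.e. O(~purge_cache).
We now have both O(purge_cache) and O(~purge_cache) — purge_cache is simultaneously obligatory and forbidden, violating the D-axiom.

Inconsistent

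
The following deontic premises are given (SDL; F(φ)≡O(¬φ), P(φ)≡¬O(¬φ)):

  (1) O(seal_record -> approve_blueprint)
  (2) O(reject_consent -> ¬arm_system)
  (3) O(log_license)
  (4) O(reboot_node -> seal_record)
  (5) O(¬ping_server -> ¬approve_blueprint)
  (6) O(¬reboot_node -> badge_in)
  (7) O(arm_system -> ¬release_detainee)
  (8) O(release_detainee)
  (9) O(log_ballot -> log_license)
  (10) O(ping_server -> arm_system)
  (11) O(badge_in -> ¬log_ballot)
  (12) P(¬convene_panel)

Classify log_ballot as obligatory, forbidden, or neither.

Forbidden

From premise 8 we have O(release_detainee).
Premise 7 is O(arm_system -> ¬release_detainee); contrapositively O(release_detainee -> ¬arm_system). Since O(release_detainee) holds, K gives O(¬arm_system).
Premise 10, O(ping_server -> arm_system), contraposes to O(¬arm_system -> ¬ping_server); with O(¬arm_system) we get O(¬ping_server).
From O(¬ping_server) and premise 5, O(¬ping_server -> ¬approve_blueprint), we obtain O(¬approve_blueprint).
Premise 1, O(seal_record -> approve_blueprint), contraposes to O(¬approve_blueprint -> ¬seal_record); with O(¬approve_blueprint) we get O(¬seal_record).
Premise 4, O(reboot_node -> seal_record), contraposes to O(¬seal_record -> ¬reboot_node); with O(¬seal_record) we get O(¬reboot_node).
From O(¬reboot_node) and premise 6, O(¬reboot_node -> badge_in), we obtain O(badge_in).
Applying K to premise 11 (O(badge_in -> ¬log_ballot)) and O(badge_in) yields O(¬log_ballot).
Premises 2, 3, 9, 12 do not contribute to this derivation.
Thus O(¬log_ballot), which is F(log_ballot): log_ballot is forbidden.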